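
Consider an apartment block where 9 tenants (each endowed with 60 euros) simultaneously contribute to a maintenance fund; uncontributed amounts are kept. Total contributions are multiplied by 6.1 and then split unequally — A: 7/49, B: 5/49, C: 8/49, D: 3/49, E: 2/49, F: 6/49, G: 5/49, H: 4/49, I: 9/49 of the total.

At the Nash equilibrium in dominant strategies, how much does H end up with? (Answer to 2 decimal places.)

For player j, contributing a unit is worthwhile iff 6.1 × (j's share) ≥ 1, i.e. iff j's share is at least 0.1639.
The only share above 0.1639 is I's 9/49, contributing 60; the remaining 8 contribute 0. Total contributed: 60.
H keeps 60 and receives 6.1 × 60 × 4/49 = 29.88 from the maintenance fund, for a payoff of 89.88.

89.88 euros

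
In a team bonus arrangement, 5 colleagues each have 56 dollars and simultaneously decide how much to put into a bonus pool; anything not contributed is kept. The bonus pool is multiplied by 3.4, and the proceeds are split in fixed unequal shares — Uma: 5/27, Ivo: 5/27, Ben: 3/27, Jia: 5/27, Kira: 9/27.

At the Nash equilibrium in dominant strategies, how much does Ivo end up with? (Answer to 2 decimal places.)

A player with share s gets back 3.4·s per unit contributed, so full contribution is dominant for anyone with s > 1/3.4 = 0.2941 and zero contribution is dominant for anyone below.
The only share above 0.2941 is Kira's 9/27, contributing 56; the remaining 4 contribute 0. Total contributed: 56.
Ivo keeps 56 and receives 3.4 × 56 × 5/27 = 35.26 from the bonus pool, for a payoff of 91.26.

91.26 dollars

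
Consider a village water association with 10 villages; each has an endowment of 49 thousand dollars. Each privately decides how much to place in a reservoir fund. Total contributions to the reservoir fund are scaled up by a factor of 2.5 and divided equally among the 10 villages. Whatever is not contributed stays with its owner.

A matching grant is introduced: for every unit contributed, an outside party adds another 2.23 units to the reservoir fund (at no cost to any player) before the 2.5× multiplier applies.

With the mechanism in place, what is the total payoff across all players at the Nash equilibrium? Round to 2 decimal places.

Even with the mechanism, each unit contributed returns only 2.5 × 3.23 / 10 = 0.8075 per unit of net cost, so contributing nothing is still dominant.
At the Nash equilibrium no one contributes; group total payoff = 10 × 49 = 490.

490.00 thousand dollars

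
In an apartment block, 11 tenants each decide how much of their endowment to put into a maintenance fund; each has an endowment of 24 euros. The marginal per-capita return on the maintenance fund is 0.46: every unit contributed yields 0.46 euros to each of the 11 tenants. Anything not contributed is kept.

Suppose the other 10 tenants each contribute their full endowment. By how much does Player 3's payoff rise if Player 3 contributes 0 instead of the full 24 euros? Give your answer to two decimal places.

Switching from a contribution of 24 to 0 lets Player 3 keep an extra 24 euros, but lowers the maintenance fund by 24, which costs Player 3 their own share of that drop: 0.46 × 24 = 11.04.
Net gain = 24 − 11.04 = 12.96. The private return per contributed unit (0.46) is below 1, so free-riding is indeed the best response regardless of what the others do.

12.96 euros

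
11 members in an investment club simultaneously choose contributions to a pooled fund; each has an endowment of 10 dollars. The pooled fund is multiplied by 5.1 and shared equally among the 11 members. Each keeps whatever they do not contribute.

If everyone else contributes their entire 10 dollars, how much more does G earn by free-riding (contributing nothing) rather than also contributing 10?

5.36 dollars

Switching from a contribution of 10 to 0 lets G keep an extra 10 dollars, but lowers the pooled fund by 10, which costs G their own share of that drop: 5.1/11 × 10 = 4.64.
Net gain = 10 − 4.64 = 5.36. The private return per contributed unit (0.4636) is below 1, so free-riding is indeed the best response regardless of what the others do.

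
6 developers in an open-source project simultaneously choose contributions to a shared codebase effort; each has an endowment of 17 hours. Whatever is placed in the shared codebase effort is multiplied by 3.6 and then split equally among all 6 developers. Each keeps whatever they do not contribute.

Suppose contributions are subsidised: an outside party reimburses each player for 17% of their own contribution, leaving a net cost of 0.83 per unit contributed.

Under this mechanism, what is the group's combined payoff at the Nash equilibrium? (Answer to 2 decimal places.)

102.00 hours

Even with the mechanism, each unit contributed returns only (3.6/6) / 0.83 = 0.7229 per unit of net cost, so contributing nothing is still dominant.
Everyone keeps their endowment and the group total is 6 × 17 = 102.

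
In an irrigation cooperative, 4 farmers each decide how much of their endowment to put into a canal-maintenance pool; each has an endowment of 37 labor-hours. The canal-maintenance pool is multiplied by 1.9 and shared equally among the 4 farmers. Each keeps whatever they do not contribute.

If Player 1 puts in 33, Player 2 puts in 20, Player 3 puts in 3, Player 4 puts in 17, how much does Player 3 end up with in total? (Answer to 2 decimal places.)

Total contributed: 33 + 20 + 3 + 17 = 73.
Each receives 1.9 × 73 / 4 = 34.68 from the canal-maintenance pool.
Player 3 keeps 37 − 3 = 34, so Player 3's payoff is 34 + 34.68 = 68.68.

68.68 labor-hours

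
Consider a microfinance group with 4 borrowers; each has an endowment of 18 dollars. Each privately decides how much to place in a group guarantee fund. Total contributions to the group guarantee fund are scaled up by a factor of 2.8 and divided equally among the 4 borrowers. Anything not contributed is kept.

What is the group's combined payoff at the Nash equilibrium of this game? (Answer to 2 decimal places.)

Each contributed unit returns 2.8/4 = 0.7000 to its contributor — below 1 — so contributing 0 is dominant for every player. At the Nash equilibrium everyone keeps their 18, and the group total is 4 × 18 = 72.

72.00 dollars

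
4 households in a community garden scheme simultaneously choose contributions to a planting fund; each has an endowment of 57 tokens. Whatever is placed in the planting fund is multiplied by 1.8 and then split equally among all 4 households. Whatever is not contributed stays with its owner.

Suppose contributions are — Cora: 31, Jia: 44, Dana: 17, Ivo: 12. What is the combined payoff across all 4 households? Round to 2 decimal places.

311.20 tokens

Total contributed: 31 + 44 + 17 + 12 = 104; total kept: 4 × 57 − 104 = 124.
The planting fund pays out 1.8 × 104 = 187.20 in aggregate.
Group total = 124 + 187.20 = 311.20.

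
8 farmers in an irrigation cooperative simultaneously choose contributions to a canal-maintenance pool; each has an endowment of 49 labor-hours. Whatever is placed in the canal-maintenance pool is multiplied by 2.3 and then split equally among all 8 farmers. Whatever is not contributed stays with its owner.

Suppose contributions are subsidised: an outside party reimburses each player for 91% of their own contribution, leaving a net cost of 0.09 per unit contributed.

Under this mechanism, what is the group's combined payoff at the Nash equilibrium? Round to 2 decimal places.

1258.32 labor-hours

Under the mechanism each unit contributed yields (2.3/8) / 0.09 = 3.1944 back to its contributor per unit of net cost, which exceeds 1, making full contribution the dominant choice for everyone.
At the Nash equilibrium everyone contributes 49. Group total payoff = 8 × (49 × 0.91 + 2.3 × 49) = 1258.32.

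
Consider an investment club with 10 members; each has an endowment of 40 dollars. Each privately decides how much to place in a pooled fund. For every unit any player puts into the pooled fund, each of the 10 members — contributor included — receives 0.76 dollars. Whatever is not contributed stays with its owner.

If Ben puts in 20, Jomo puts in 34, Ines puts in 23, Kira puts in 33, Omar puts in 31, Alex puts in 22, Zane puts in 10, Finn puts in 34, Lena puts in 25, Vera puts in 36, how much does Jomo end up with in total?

209.68 dollars

Total contributed: 20 + 34 + 23 + 33 + 31 + 22 + 10 + 34 + 25 + 36 = 268.
Each receives 0.76 × 268 = 203.68 from the pooled fund.
Jomo keeps 40 − 34 = 6, so Jomo's payoff is 6 + 203.68 = 209.68.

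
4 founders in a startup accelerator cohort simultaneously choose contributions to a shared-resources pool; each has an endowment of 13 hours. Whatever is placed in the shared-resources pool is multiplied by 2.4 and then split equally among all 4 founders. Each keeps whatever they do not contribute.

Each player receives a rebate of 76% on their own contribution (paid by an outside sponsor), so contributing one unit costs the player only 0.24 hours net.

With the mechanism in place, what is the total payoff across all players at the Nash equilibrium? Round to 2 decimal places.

With the mechanism, a contributed unit returns (2.4/4) / 0.24 = 2.5000 per unit of net cost to the contributor — now above 1 — so contributing fully is weakly dominant for every player.
So the Nash equilibrium is full contribution by all 4; the group earns 4 × (13 × 0.76 + 2.4 × 13) = 164.32.

164.32 hours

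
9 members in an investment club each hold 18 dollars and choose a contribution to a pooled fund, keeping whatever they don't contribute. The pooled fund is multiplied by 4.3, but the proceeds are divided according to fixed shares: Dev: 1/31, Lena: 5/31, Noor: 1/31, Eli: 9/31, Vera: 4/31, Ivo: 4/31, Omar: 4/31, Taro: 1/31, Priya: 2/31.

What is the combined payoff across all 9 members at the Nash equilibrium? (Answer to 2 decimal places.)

221.40 dollars

Player j's private return per contributed unit is 4.3 × (j's share). Contributing is weakly dominant for j when that share is at least 1/4.3 = 0.2326, and contributing 0 is dominant otherwise.
Eli alone (share 9/31) is above the threshold, contributing 18; the remaining 8 contribute 0. Total contributed: 18.
The pooled fund pays out 4.3 × 18 = 77.40 in total (split across the unequal shares, but the aggregate is all that matters for the group sum).
The 8 free-riders keep 18 each, adding 144. Group total = 144 + 77.40 = 221.40.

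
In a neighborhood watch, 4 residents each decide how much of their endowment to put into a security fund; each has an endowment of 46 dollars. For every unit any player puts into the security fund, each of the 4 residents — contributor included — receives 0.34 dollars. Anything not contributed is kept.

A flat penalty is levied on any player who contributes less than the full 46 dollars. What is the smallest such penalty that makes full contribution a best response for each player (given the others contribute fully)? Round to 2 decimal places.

30.36 dollars

Given the others contribute fully, the best deviation is to contribute 0 (any partial contribution still incurs the fine and gives up units whose private return 0.34 is below 1).
Deviating from 46 to 0 saves 46 dollars but forfeits the deviator's share of the drop in the security fund: 0.34 × 46 = 15.64.
So the deviation gain is 46 − 15.64 = 30.36, and the fine must be at least 30.36 dollars to wipe it out.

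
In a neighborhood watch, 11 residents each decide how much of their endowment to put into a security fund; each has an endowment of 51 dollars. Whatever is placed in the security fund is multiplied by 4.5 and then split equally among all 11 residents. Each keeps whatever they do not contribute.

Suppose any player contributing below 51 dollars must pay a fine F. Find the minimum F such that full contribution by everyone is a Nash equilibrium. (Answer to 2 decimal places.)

30.14 dollars

Given the others contribute fully, the best deviation is to contribute 0 (any partial contribution still incurs the fine and gives up units whose private return 0.4091 is below 1).
Deviating from 51 to 0 saves 51 dollars but forfeits the deviator's share of the drop in the security fund: 4.5/11 × 51 = 20.86.
So the deviation gain is 51 − 20.86 = 30.14, and the fine must be at least 30.14 dollars to wipe it out.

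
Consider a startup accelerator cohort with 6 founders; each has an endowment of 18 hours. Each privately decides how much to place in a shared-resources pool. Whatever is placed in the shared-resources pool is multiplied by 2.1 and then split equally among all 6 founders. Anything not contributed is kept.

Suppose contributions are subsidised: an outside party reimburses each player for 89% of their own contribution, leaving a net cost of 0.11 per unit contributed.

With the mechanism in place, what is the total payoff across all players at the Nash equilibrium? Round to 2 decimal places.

322.92 hours

The effective private return per unit is now (2.1/6) / 0.11 = 3.1818 > 1, so every player's dominant strategy flips to full contribution.
At the Nash equilibrium everyone contributes 18. Group total payoff = 6 × (18 × 0.89 + 2.1 × 18) = 322.92.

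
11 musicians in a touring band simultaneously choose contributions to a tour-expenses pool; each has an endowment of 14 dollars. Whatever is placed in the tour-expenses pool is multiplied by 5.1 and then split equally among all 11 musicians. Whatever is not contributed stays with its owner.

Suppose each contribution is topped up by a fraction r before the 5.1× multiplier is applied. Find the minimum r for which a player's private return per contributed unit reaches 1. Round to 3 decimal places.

With matching at rate r, one contributed unit becomes (1 + r) in the tour-expenses pool and returns 5.1 × (1 + r) / 11 to the contributor.
Setting this equal to 1: 1 + r = 11/5.1 = 2.1569.
So the minimum matching rate is r = 2.1569 − 1 = 1.157.

1.157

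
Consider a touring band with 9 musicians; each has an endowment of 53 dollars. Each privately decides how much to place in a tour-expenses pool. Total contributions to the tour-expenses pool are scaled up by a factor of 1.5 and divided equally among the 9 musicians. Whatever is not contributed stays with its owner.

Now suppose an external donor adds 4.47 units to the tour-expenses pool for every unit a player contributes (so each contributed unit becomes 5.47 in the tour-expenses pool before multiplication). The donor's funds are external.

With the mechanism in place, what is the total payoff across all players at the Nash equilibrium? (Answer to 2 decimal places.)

The effective private return is 1.5 × 5.47 / 9 = 0.9117, which is still under 1, so the mechanism doesn't change anyone's dominant strategy: zero contribution.
At the Nash equilibrium no one contributes; group total payoff = 9 × 53 = 477.

477.00 dollars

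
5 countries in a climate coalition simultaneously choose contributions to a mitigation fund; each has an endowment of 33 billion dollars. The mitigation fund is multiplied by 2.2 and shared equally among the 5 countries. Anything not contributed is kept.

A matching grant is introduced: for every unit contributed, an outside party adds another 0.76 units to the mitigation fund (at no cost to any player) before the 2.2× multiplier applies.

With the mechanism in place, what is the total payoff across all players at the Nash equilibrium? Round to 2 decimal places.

With the mechanism, a contributed unit returns 2.2 × 1.76 / 5 = 0.7744 per unit of net cost — still below 1 — so contributing 0 remains dominant for every player.
Everyone keeps their endowment and the group total is 5 × 33 = 165.

165.00 billion dollars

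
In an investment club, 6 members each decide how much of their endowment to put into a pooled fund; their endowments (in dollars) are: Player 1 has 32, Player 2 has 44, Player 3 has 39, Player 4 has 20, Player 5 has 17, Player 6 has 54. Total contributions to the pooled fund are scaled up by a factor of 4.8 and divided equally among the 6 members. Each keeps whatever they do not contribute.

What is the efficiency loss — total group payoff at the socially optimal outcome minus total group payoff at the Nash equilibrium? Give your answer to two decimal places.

782.80 dollars

The private return per contributed unit is 4.8/6 = 0.8000 < 1 for every player regardless of endowment, so the Nash equilibrium is zero contribution and the group total is Σ E_j = 32 + 44 + 39 + 20 + 17 + 54 = 206.
Each contributed unit returns 4.800 to the group, so the social optimum is full contribution by everyone: group total = 4.800 × 206 = 988.80.
Efficiency loss = (4.800 − 1) × 206 = 782.80.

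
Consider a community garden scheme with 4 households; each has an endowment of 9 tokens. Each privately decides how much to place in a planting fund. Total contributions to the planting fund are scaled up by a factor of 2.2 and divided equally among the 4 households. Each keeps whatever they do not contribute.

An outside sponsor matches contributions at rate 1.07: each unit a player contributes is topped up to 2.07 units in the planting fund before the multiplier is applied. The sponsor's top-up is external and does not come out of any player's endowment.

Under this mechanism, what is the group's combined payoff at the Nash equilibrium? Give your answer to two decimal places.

163.94 tokens

Under the mechanism each unit contributed yields 2.2 × 2.07 / 4 = 1.1385 back to its contributor per unit of net cost, which exceeds 1, making full contribution the dominant choice for everyone.
At the Nash equilibrium everyone contributes 9. Group total payoff = 2.2 × 2.07 × 36 = 163.94.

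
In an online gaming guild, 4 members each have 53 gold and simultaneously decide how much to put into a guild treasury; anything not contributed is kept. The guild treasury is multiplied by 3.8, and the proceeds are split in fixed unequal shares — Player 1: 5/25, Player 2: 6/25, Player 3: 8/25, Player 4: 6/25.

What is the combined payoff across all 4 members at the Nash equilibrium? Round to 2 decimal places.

A player with share s gets back 3.8·s per unit contributed, so full contribution is dominant for anyone with s > 1/3.8 = 0.2632 and zero contribution is dominant for anyone below.
The only share above 0.2632 is Player 3's 8/25, contributing 53; the remaining 3 contribute 0. Total contributed: 53.
The guild treasury pays out 3.8 × 53 = 201.40 in total (split across the unequal shares, but the aggregate is all that matters for the group sum).
The 3 free-riders keep 53 each, adding 159. Group total = 159 + 201.40 = 360.40.

360.40 gold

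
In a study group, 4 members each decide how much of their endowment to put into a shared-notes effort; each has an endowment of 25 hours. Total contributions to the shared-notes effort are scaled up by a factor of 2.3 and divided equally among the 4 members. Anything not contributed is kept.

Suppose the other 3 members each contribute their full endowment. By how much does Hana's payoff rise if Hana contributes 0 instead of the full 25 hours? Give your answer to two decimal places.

10.63 hours

Switching from a contribution of 25 to 0 lets Hana keep an extra 25 hours, but lowers the shared-notes effort by 25, which costs Hana their own share of that drop: 2.3/4 × 25 = 14.37.
Net gain = 25 − 14.37 = 10.63. The private return per contributed unit (0.5750) is below 1, so free-riding is indeed the best response regardless of what the others do.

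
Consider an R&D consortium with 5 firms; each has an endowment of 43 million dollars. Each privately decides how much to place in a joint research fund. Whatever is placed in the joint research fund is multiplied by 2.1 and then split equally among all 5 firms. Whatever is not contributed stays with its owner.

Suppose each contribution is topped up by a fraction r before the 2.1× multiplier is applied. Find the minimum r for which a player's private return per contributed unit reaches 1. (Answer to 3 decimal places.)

1.381

With matching at rate r, one contributed unit becomes (1 + r) in the joint research fund and returns 2.1 × (1 + r) / 5 to the contributor.
Setting this equal to 1: 1 + r = 5/2.1 = 2.3810.
So the minimum matching rate is r = 2.3810 − 1 = 1.381.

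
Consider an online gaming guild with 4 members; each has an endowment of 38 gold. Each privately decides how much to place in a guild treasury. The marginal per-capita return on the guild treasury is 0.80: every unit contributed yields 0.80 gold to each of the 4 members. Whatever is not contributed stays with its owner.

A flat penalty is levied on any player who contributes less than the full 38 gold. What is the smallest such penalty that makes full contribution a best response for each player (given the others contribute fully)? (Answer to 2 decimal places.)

7.60 gold

Given the others contribute fully, the best deviation is to contribute 0 (any partial contribution still incurs the fine and gives up units whose private return 0.80 is below 1).
Deviating from 38 to 0 saves 38 gold but forfeits the deviator's share of the drop in the guild treasury: 0.80 × 38 = 30.40.
So the deviation gain is 38 − 30.40 = 7.60, and the fine must be at least 7.60 gold to wipe it out.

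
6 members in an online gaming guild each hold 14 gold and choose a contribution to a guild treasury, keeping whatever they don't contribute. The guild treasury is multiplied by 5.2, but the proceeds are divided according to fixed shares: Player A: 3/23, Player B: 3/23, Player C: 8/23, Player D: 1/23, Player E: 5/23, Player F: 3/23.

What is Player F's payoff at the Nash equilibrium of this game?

32.99 gold

A player with share s gets back 5.2·s per unit contributed, so full contribution is dominant for anyone with s > 1/5.2 = 0.1923 and zero contribution is dominant for anyone below.
The shares above 0.1923 belong to Player C and Player E, contributing 14 each; the remaining 4 contribute 0. Total contributed: 28.
Player F keeps 14 and receives 5.2 × 28 × 3/23 = 18.99 from the guild treasury, for a payoff of 32.99.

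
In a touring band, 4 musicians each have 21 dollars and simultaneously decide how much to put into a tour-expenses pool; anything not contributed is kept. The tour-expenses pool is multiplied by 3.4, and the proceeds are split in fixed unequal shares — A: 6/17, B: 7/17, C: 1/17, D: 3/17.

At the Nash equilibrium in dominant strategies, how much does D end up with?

A player with share s gets back 3.4·s per unit contributed, so full contribution is dominant for anyone with s > 1/3.4 = 0.2941 and zero contribution is dominant for anyone below.
A and B are above the threshold, contributing 21 each; the remaining 2 contribute 0. Total contributed: 42.
D keeps 21 and receives 3.4 × 42 × 3/17 = 25.20 from the tour-expenses pool, for a payoff of 46.20.

46.20 dollars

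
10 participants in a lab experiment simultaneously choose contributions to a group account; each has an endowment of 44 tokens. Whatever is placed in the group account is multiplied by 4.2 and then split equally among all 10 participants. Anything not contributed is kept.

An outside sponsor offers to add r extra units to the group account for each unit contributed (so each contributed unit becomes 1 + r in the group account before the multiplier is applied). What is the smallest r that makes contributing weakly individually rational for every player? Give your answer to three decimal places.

1.381

With matching at rate r, one contributed unit becomes (1 + r) in the group account and returns 4.2 × (1 + r) / 10 to the contributor.
Setting this equal to 1: 1 + r = 10/4.2 = 2.3810.
So the minimum matching rate is r = 2.3810 − 1 = 1.381.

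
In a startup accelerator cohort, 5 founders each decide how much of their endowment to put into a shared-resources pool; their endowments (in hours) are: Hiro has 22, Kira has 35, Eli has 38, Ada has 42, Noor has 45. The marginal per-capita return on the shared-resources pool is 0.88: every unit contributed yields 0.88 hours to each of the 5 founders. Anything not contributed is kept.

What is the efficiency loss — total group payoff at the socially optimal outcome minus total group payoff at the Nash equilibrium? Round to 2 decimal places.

618.80 hours

The private return per contributed unit is 0.88 < 1 for everyone, so the Nash equilibrium is zero contribution and the group total is Σ E_j = 22 + 35 + 38 + 42 + 45 = 182.
Each contributed unit returns 4.400 to the group, so the social optimum is full contribution by everyone: group total = 4.400 × 182 = 800.80.
Efficiency loss = (4.400 − 1) × 182 = 618.80.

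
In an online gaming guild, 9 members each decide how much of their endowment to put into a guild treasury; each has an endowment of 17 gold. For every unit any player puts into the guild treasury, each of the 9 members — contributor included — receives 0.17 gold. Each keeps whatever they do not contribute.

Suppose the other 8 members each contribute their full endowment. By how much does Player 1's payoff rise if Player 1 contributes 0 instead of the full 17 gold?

Switching from a contribution of 17 to 0 lets Player 1 keep an extra 17 gold, but lowers the guild treasury by 17, which costs Player 1 their own share of that drop: 0.17 × 17 = 2.89.
Net gain = 17 − 2.89 = 14.11. The private return per contributed unit (0.17) is below 1, so free-riding is indeed the best response regardless of what the others do.

14.11 gold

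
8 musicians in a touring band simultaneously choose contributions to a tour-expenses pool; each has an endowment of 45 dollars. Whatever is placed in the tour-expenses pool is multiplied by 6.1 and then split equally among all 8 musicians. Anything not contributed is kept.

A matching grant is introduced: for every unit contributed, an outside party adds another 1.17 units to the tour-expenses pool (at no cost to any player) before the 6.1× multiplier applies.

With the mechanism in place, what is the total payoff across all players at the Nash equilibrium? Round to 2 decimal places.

4765.32 dollars

The effective private return per unit is now 6.1 × 2.17 / 8 = 1.6546 > 1, so every player's dominant strategy flips to full contribution.
At the Nash equilibrium everyone contributes 45. Group total payoff = 6.1 × 2.17 × 360 = 4765.32.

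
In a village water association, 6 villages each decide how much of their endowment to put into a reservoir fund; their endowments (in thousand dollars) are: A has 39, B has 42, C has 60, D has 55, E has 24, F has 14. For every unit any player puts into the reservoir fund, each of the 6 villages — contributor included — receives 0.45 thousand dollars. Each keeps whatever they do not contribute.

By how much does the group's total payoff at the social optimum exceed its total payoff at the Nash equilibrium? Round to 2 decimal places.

397.80 thousand dollars

The private return per contributed unit is 0.45 < 1 for everyone, so the Nash equilibrium is zero contribution and the group total is Σ E_j = 39 + 42 + 60 + 55 + 24 + 14 = 234.
Each contributed unit returns 2.700 to the group, so the social optimum is full contribution by everyone: group total = 2.700 × 234 = 631.80.
Efficiency loss = (2.700 − 1) × 234 = 397.80.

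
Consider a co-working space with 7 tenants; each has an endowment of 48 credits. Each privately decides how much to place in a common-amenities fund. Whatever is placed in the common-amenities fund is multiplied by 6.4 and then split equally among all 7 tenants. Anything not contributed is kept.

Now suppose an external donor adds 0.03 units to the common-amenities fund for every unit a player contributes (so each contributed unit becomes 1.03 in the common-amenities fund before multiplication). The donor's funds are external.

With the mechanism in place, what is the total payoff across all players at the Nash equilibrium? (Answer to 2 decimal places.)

336.00 credits

With the mechanism, a contributed unit returns 6.4 × 1.03 / 7 = 0.9417 per unit of net cost — still below 1 — so contributing 0 remains dominant for every player.
Everyone keeps their endowment and the group total is 7 × 48 = 336.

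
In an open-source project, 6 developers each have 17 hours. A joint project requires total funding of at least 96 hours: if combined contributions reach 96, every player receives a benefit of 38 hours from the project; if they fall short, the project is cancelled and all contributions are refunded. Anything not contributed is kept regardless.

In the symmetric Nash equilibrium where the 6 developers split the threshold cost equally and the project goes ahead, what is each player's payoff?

39 hours

Equal share of the threshold: 96/6 = 16.
At this profile no one gains by cutting their contribution: any cut drops the total below 96, the project is cancelled, contributions are refunded, and the deviator ends with 17, which is less than 17 − 16 + 38 = 39. Contributing more than 16 just wastes the excess. So contributing exactly 16 is a best response.
Each player's payoff: 17 − 16 + 38 = 39.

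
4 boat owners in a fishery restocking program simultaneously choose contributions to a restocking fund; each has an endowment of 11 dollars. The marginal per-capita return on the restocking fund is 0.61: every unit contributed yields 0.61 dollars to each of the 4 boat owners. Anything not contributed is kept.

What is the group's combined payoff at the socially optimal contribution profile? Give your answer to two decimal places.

Each contributed unit returns 2.440 to the group as a whole (0.61 to each of 4 players), which exceeds 1, so the social optimum is full contribution: group total = 2.440 × 44 = 107.36.

107.36 dollars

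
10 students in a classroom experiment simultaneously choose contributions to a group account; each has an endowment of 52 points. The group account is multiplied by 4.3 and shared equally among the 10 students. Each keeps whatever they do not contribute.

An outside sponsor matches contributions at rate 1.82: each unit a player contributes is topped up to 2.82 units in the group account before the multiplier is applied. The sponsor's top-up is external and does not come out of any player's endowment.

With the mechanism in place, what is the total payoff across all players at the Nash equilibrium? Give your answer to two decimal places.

6305.52 points

Under the mechanism each unit contributed yields 4.3 × 2.82 / 10 = 1.2126 back to its contributor per unit of net cost, which exceeds 1, making full contribution the dominant choice for everyone.
At the Nash equilibrium everyone contributes 52. Group total payoff = 4.3 × 2.82 × 520 = 6305.52.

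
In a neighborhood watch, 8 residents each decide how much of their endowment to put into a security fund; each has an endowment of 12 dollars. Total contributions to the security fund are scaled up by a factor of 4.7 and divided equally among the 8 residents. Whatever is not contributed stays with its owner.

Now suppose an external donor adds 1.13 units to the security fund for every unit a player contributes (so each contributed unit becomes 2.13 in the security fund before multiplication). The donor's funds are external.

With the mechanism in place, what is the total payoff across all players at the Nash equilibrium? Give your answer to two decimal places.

With the mechanism, a contributed unit returns 4.7 × 2.13 / 8 = 1.2514 per unit of net cost to the contributor — now above 1 — so contributing fully is weakly dominant for every player.
So the Nash equilibrium is full contribution by all 8; the group earns 4.7 × 2.13 × 96 = 961.06.

961.06 dollars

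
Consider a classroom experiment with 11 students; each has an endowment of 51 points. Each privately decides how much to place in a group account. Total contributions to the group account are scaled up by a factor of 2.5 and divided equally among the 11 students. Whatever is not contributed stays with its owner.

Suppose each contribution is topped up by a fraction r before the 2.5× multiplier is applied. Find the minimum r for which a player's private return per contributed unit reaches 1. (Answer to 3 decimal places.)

3.400

With matching at rate r, one contributed unit becomes (1 + r) in the group account and returns 2.5 × (1 + r) / 11 to the contributor.
Setting this equal to 1: 1 + r = 11/2.5 = 4.4000.
So the minimum matching rate is r = 4.4000 − 1 = 3.400.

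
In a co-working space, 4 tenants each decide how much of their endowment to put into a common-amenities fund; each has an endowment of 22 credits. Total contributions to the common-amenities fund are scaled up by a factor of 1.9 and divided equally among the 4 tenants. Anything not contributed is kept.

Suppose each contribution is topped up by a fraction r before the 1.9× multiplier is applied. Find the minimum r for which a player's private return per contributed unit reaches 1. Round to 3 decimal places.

1.105

With matching at rate r, one contributed unit becomes (1 + r) in the common-amenities fund and returns 1.9 × (1 + r) / 4 to the contributor.
Setting this equal to 1: 1 + r = 4/1.9 = 2.1053.
So the minimum matching rate is r = 2.1053 − 1 = 1.105.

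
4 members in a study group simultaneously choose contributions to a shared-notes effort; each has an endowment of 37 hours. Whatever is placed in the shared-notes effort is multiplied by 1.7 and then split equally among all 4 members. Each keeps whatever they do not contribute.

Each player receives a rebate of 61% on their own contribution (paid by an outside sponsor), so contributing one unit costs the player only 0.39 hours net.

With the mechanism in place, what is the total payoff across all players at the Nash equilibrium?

341.88 hours

With the mechanism, a contributed unit returns (1.7/4) / 0.39 = 1.0897 per unit of net cost to the contributor — now above 1 — so contributing fully is weakly dominant for every player.
At the Nash equilibrium everyone contributes 37. Group total payoff = 4 × (37 × 0.61 + 1.7 × 37) = 341.88.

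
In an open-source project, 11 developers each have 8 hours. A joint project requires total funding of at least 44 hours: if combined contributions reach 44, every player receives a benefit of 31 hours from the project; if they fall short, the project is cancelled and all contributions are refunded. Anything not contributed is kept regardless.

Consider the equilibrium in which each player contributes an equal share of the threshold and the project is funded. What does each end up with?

35 hours

Equal share of the threshold: 44/11 = 4.
At this profile no one gains by cutting their contribution: any cut drops the total below 44, the project is cancelled, contributions are refunded, and the deviator ends with 8, which is less than 8 − 4 + 31 = 35. Contributing more than 4 just wastes the excess. So contributing exactly 4 is a best response.
Each player's payoff: 8 − 4 + 31 = 35.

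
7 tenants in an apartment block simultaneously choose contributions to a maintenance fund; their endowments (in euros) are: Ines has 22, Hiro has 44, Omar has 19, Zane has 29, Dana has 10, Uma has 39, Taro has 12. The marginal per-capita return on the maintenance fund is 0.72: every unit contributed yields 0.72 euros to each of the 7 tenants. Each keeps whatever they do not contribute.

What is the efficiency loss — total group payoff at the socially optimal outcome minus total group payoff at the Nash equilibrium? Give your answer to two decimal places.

The private return per contributed unit is 0.72 < 1 for everyone, so the Nash equilibrium is zero contribution and the group total is Σ E_j = 22 + 44 + 19 + 29 + 10 + 39 + 12 = 175.
Each contributed unit returns 5.040 to the group, so the social optimum is full contribution by everyone: group total = 5.040 × 175 = 882.00.
Efficiency loss = (5.040 − 1) × 175 = 707.00.

707.00 euros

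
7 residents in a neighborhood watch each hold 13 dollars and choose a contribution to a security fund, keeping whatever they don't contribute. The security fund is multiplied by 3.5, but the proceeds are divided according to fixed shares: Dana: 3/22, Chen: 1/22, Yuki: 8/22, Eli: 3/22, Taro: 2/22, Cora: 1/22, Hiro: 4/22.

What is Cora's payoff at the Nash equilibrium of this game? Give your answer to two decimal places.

15.07 dollars

Player j's private return per contributed unit is 3.5 × (j's share). Contributing is weakly dominant for j when that share is at least 1/3.5 = 0.2857, and contributing 0 is dominant otherwise.
The only share above 0.2857 is Yuki's 8/22, contributing 13; the remaining 6 contribute 0. Total contributed: 13.
Cora keeps 13 and receives 3.5 × 13 × 1/22 = 2.07 from the security fund, for a payoff of 15.07.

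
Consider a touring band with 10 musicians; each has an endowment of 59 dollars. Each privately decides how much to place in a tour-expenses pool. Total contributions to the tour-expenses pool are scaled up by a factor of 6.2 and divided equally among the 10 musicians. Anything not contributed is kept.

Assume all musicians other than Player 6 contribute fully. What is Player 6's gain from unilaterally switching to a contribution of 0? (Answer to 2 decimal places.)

Switching from a contribution of 59 to 0 lets Player 6 keep an extra 59 dollars, but lowers the tour-expenses pool by 59, which costs Player 6 their own share of that drop: 6.2/10 × 59 = 36.58.
Net gain = 59 − 36.58 = 22.42. The private return per contributed unit (0.6200) is below 1, so free-riding is indeed the best response regardless of what the others do.

22.42 dollars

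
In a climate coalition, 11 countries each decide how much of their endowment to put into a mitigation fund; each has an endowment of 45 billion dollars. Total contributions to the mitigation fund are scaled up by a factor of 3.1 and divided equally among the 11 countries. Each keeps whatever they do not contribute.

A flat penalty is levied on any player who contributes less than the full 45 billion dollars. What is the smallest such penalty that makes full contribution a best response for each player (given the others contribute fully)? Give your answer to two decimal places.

Given the others contribute fully, the best deviation is to contribute 0 (any partial contribution still incurs the fine and gives up units whose private return 0.2818 is below 1).
Deviating from 45 to 0 saves 45 billion dollars but forfeits the deviator's share of the drop in the mitigation fund: 3.1/11 × 45 = 12.68.
So the deviation gain is 45 − 12.68 = 32.32, and the fine must be at least 32.32 billion dollars to wipe it out.

32.32 billion dollars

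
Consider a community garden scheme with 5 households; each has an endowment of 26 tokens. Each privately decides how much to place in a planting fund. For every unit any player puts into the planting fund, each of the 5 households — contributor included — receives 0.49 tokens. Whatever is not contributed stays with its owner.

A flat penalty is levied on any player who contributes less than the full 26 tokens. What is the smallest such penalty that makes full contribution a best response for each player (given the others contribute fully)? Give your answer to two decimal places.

13.26 tokens

Given the others contribute fully, the best deviation is to contribute 0 (any partial contribution still incurs the fine and gives up units whose private return 0.49 is below 1).
Deviating from 26 to 0 saves 26 tokens but forfeits the deviator's share of the drop in the planting fund: 0.49 × 26 = 12.74.
So the deviation gain is 26 − 12.74 = 13.26, and the fine must be at least 13.26 tokens to wipe it out.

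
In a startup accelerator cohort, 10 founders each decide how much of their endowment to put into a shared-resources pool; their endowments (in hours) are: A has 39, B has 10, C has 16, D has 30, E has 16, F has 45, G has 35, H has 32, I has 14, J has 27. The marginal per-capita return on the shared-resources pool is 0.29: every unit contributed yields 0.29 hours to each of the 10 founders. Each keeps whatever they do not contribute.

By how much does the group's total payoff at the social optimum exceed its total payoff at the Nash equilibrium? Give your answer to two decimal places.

The private return per contributed unit is 0.29 < 1 for everyone, so the Nash equilibrium is zero contribution and the group total is Σ E_j = 39 + 10 + 16 + 30 + 16 + 45 + 35 + 32 + 14 + 27 = 264.
Each contributed unit returns 2.900 to the group, so the social optimum is full contribution by everyone: group total = 2.900 × 264 = 765.60.
Efficiency loss = (2.900 − 1) × 264 = 501.60.

501.60 hours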